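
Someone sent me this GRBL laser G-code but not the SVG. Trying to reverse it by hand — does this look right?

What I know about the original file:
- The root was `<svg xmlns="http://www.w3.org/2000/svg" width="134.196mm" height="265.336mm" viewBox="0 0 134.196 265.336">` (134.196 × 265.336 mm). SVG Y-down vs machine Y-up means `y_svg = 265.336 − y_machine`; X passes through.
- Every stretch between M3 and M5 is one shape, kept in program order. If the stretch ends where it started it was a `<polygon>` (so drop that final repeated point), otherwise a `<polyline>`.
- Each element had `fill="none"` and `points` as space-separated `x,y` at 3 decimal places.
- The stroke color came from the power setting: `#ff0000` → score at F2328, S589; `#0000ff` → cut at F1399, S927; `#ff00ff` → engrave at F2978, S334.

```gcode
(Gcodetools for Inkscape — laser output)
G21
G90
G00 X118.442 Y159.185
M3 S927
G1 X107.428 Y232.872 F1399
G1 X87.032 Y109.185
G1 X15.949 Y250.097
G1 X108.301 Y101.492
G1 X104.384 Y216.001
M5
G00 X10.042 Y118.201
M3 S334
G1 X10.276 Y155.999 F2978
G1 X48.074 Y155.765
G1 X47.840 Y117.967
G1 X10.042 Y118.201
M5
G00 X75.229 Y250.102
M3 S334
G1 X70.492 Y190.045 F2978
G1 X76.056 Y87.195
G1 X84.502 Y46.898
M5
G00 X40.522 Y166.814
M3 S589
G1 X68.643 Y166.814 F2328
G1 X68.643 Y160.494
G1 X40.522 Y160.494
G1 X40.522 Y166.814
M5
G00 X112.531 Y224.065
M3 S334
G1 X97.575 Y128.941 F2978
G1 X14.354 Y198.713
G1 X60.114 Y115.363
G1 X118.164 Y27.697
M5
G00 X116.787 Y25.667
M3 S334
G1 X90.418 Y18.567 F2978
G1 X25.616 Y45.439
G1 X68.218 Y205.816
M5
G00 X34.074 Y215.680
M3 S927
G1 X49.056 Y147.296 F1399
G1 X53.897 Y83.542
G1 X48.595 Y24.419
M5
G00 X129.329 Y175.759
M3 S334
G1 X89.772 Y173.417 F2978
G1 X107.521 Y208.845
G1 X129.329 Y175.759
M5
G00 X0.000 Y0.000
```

Each laser-on run becomes one SVG element. Flip Y back into SVG space with y_svg = 265.336 − y_machine.

Run 1: the run's S927 means `#0000ff` (cut). The run is open, so emit a `<polyline>` with points (Y-flipped): 118.442,106.151 107.428,32.464 87.032,156.151 15.949,15.239 108.301,163.844 104.384,49.335.

Run 2: the run's S334 means `#ff00ff` (engrave). The run returns to its start, so emit a `<polygon>` with points (Y-flipped): 10.042,147.135 10.276,109.337 48.074,109.571 47.840,147.369.

Run 3: power S334 maps to stroke `#ff00ff` (engrave). The run is open, so emit a `<polyline>` with points (Y-flipped): 75.229,15.234 70.492,75.291 76.056,178.141 84.502,218.438.

Run 4: power S589 maps to stroke `#ff0000` (score). The run returns to its start, so emit a `<polygon>` with points (Y-flipped): 40.522,98.522 68.643,98.522 68.643,104.842 40.522,104.842.

Run 5: the run's S334 means `#ff00ff` (engrave). The run is open, so emit a `<polyline>` with points (Y-flipped): 112.531,41.271 97.575,136.395 14.354,66.623 60.114,149.973 118.164,237.639.

Run 6: the run's S334 means `#ff00ff` (engrave). The run is open, so emit a `<polyline>` with points (Y-flipped): 116.787,239.669 90.418,246.769 25.616,219.897 68.218,59.520.

Run 7: the run's S927 means `#0000ff` (cut). The run is open, so emit a `<polyline>` with points (Y-flipped): 34.074,49.656 49.056,118.040 53.897,181.794 48.595,240.917.

Run 8: power S334 maps to stroke `#ff00ff` (engrave). The run returns to its start, so emit a `<polygon>` with points (Y-flipped): 129.329,89.577 89.772,91.919 107.521,56.491.

<svg xmlns="http://www.w3.org/2000/svg" width="134.196mm" height="265.336mm" viewBox="0 0 134.196 265.336">
  <polyline points="118.442,106.151 107.428,32.464 87.032,156.151 15.949,15.239 108.301,163.844 104.384,49.335" fill="none" stroke="#0000ff"/>
  <polygon points="10.042,147.135 10.276,109.337 48.074,109.571 47.840,147.369" fill="none" stroke="#ff00ff"/>
  <polyline points="75.229,15.234 70.492,75.291 76.056,178.141 84.502,218.438" fill="none" stroke="#ff00ff"/>
  <polygon points="40.522,98.522 68.643,98.522 68.643,104.842 40.522,104.842" fill="none" stroke="#ff0000"/>
  <polyline points="112.531,41.271 97.575,136.395 14.354,66.623 60.114,149.973 118.164,237.639" fill="none" stroke="#ff00ff"/>
  <polyline points="116.787,239.669 90.418,246.769 25.616,219.897 68.218,59.520" fill="none" stroke="#ff00ff"/>
  <polyline points="34.074,49.656 49.056,118.040 53.897,181.794 48.595,240.917" fill="none" stroke="#0000ff"/>
  <polygon points="129.329,89.577 89.772,91.919 107.521,56.491" fill="none" stroke="#ff00ff"/>
</svg>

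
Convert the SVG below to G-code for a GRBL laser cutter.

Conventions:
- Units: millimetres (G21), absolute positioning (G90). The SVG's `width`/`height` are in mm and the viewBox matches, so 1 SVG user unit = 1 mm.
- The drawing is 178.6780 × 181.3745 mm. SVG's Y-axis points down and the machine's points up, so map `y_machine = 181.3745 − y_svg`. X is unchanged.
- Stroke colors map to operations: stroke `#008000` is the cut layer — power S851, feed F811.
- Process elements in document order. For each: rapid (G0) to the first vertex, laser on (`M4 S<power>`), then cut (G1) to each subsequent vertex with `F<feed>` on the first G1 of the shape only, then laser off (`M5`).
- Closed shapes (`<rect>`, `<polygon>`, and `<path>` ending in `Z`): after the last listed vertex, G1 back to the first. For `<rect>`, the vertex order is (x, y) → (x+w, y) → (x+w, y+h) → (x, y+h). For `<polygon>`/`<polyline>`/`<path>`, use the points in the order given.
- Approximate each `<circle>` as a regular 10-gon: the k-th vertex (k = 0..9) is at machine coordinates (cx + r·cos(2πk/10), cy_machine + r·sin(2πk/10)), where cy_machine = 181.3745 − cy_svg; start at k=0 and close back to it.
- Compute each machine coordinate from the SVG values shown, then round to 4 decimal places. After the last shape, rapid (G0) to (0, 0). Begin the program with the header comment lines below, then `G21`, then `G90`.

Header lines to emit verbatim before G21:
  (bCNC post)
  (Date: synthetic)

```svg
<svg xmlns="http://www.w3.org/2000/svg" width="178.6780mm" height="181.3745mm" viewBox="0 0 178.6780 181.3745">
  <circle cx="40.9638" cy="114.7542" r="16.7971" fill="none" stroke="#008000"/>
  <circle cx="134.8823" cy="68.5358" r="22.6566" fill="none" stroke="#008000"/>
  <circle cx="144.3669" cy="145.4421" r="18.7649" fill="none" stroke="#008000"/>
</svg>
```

(bCNC post)
(Date: synthetic)
G21
G90
G0 X57.7609 Y66.6203
M4 S851
G1 X54.5529 Y76.4934 F811
G1 X46.1544 Y82.5953
G1 X35.7732 Y82.5953
G1 X27.3747 Y76.4934
G1 X24.1667 Y66.6203
G1 X27.3747 Y56.7472
G1 X35.7732 Y50.6453
G1 X46.1544 Y50.6453
G1 X54.5529 Y56.7472
G1 X57.7609 Y66.6203
M5
G0 X157.5389 Y112.8387
M4 S851
G1 X153.2119 Y126.1559 F811
G1 X141.8836 Y134.3864
G1 X127.8810 Y134.3864
G1 X116.5527 Y126.1559
G1 X112.2257 Y112.8387
G1 X116.5527 Y99.5215
G1 X127.8810 Y91.2910
G1 X141.8836 Y91.2910
G1 X153.2119 Y99.5215
G1 X157.5389 Y112.8387
M5
G0 X163.1318 Y35.9324
M4 S851
G1 X159.5480 Y46.9621 F811
G1 X150.1656 Y53.7789
G1 X138.5682 Y53.7789
G1 X129.1858 Y46.9621
G1 X125.6020 Y35.9324
G1 X129.1858 Y24.9027
G1 X138.5682 Y18.0859
G1 X150.1656 Y18.0859
G1 X159.5480 Y24.9027
G1 X163.1318 Y35.9324
M5
G0 X0.0000 Y0.0000

1 u = 1 mm; y_m = 181.3745 − y.

[1] `<circle>` circle, #008000→cut S851 F811: (57.7609,66.6203) → (54.5529,76.4934) → (46.1544,82.5953) → (35.7732,82.5953) → (27.3747,76.4934) → (24.1667,66.6203) → (27.3747,56.7472) → (35.7732,50.6453) → (46.1544,50.6453) → (54.5529,56.7472) → (57.7609,66.6203) (closed)

[2] `<circle>` circle, #008000→cut S851 F811: (157.5389,112.8387) → (153.2119,126.1559) → (141.8836,134.3864) → (127.8810,134.3864) → (116.5527,126.1559) → (112.2257,112.8387) → (116.5527,99.5215) → (127.8810,91.2910) → (141.8836,91.2910) → (153.2119,99.5215) → (157.5389,112.8387) (closed)

[3] `<circle>` circle, #008000→cut S851 F811: (163.1318,35.9324) → (159.5480,46.9621) → (150.1656,53.7789) → (138.5682,53.7789) → (129.1858,46.9621) → (125.6020,35.9324) → (129.1858,24.9027) → (138.5682,18.0859) → (150.1656,18.0859) → (159.5480,24.9027) → (163.1318,35.9324) (closed)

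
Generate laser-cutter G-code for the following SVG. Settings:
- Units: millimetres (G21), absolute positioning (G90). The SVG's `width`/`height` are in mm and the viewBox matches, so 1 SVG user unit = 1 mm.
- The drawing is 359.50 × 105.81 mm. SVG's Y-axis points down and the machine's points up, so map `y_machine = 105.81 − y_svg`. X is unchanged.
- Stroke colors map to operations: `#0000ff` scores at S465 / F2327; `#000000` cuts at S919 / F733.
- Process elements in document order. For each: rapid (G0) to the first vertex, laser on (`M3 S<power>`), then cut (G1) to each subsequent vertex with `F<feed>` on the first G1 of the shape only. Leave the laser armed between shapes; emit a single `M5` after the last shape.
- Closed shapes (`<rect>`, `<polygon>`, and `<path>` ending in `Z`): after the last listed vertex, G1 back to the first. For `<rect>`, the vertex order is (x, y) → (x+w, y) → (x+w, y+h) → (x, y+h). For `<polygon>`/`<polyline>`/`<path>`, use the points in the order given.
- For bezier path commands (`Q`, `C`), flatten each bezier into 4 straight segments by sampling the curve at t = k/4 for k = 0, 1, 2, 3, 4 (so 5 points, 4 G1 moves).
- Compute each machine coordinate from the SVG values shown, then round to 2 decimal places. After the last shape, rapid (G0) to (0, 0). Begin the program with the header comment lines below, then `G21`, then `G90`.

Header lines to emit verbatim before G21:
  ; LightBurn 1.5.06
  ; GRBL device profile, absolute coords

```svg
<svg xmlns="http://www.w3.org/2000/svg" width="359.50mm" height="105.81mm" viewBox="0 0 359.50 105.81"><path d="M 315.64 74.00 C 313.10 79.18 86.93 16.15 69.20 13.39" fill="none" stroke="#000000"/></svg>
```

; LightBurn 1.5.06
; GRBL device profile, absolute coords
G21
G90
G0 X315.64 Y31.81
M3 S919
G1 X278.56 Y38.71 F733
G1 X198.12 Y59.14
G1 X114.83 Y81.06
G1 X69.20 Y92.42
M5
G0 X0.00 Y0.00

viewBox `0 0 359.50 105.81` with mm width/height → 1 unit = 1 mm. Flip: y_m = 105.81 − y_svg.

**Shape 1** — `<path>` cubic bezier, stroke `#000000` → cut (S919, F733). Control points (SVG): P0=(315.64,74.00), P1=(313.10,79.18), P2=(86.93,16.15), P3=(69.20,13.39); sampled at t=k/4. Machine vertices: (315.64,31.81) → (278.56,38.71) → (198.12,59.14) → (114.83,81.06) → (69.20,92.42). Open path.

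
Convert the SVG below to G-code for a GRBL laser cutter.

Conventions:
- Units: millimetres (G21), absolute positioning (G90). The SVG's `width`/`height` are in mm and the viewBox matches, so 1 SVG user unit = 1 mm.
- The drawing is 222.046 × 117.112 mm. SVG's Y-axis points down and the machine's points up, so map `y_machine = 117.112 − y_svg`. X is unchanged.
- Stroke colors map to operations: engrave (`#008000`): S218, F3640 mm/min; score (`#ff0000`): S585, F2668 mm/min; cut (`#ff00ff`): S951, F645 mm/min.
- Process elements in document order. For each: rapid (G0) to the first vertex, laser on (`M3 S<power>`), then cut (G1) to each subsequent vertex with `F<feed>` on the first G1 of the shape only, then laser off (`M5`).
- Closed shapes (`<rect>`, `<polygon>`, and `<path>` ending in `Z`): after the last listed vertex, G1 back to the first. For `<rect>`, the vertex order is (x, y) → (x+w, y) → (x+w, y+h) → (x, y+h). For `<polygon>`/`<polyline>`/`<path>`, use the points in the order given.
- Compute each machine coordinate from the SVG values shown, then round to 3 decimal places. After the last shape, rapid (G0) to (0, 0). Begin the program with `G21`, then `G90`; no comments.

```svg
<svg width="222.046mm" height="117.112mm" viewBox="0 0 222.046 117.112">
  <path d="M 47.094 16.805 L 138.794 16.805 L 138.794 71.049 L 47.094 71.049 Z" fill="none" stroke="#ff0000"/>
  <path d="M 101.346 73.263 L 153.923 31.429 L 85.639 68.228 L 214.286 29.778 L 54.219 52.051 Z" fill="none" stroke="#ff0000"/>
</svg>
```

G21
G90
G0 X47.094 Y100.307
M3 S585
G1 X138.794 Y100.307 F2668
G1 X138.794 Y46.063
G1 X47.094 Y46.063
G1 X47.094 Y100.307
M5
G0 X101.346 Y43.849
M3 S585
G1 X153.923 Y85.683 F2668
G1 X85.639 Y48.884
G1 X214.286 Y87.334
G1 X54.219 Y65.061
G1 X101.346 Y43.849
M5
G0 X0.000 Y0.000

Since the viewBox matches the mm dimensions, user units are millimetres directly. The only transform is the Y-flip y_m = 117.112 − y_svg.

Shape 1 is a rectangle drawn with `<path>`. Its stroke #ff0000 means score at S585, F2668. After flipping Y the toolpath is (47.094,100.307) → (138.794,100.307) → (138.794,46.063) → (47.094,46.063) → (47.094,100.307), returning to the start.

Shape 2 is a closed polygon drawn with `<path>`. Its stroke #ff0000 means score at S585, F2668. After flipping Y the toolpath is (101.346,43.849) → (153.923,85.683) → (85.639,48.884) → (214.286,87.334) → (54.219,65.061) → (101.346,43.849), returning to the start.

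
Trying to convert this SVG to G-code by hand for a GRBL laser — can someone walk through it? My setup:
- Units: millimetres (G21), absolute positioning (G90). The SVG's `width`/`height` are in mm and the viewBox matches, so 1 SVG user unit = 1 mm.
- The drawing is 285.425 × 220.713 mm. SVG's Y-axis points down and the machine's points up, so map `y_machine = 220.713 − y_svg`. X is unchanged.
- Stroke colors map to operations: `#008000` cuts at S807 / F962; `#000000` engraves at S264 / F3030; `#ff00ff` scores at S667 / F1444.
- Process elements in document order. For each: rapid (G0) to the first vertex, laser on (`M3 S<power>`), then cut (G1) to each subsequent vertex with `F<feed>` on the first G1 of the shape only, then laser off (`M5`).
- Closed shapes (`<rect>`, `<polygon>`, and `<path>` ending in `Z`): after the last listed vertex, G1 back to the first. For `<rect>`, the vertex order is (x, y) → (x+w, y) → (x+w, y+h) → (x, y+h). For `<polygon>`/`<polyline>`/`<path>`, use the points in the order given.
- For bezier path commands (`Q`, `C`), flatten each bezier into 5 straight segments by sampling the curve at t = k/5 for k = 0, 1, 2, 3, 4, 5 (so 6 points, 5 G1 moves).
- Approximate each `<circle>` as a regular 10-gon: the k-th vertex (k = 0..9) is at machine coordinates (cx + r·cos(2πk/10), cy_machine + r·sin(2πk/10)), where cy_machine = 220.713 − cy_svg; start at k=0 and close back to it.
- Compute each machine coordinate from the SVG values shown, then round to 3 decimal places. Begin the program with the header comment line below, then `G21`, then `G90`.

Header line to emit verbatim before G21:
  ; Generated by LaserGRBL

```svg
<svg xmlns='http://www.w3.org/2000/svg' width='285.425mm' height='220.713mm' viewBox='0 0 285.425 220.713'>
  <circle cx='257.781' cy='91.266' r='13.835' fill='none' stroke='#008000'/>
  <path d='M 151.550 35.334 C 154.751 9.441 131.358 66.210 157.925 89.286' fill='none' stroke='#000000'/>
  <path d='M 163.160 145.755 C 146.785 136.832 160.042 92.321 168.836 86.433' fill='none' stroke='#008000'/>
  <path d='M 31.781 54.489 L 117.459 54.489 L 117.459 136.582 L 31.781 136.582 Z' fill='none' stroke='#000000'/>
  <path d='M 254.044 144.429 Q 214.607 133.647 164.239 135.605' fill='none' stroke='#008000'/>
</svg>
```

Since the viewBox matches the mm dimensions, user units are millimetres directly. The only transform is the Y-flip y_m = 220.713 − y_svg.

Shape 1 is a circle drawn with `<circle>`. Its stroke #008000 means cut at S807, F962. After flipping Y the toolpath is (271.616,129.447) → (268.974,137.579) → (262.056,142.605) → (253.506,142.605) → (246.588,137.579) → (243.946,129.447) → (246.588,121.315) → (253.506,116.289) → (262.056,116.289) → (268.974,121.315) → (271.616,129.447), returning to the start.

Shape 2 is a cubic bezier drawn with `<path>`. Its stroke #000000 means engrave at S264, F3030. After flipping Y the toolpath is (151.550,185.379) → (150.892,191.926) → (147.526,184.220) → (145.126,167.844) → (147.368,148.385) → (157.925,131.427).

Shape 3 is a cubic bezier drawn with `<path>`. Its stroke #008000 means cut at S807, F962. After flipping Y the toolpath is (163.160,74.958) → (156.618,83.989) → (155.551,97.998) → (158.323,113.425) → (163.297,126.706) → (168.836,134.280).

Shape 4 is a rectangle drawn with `<path>`. Its stroke #000000 means engrave at S264, F3030. After flipping Y the toolpath is (31.781,166.224) → (117.459,166.224) → (117.459,84.131) → (31.781,84.131) → (31.781,166.224), returning to the start.

Shape 5 is a quadratic bezier drawn with `<path>`. Its stroke #008000 means cut at S807, F962. After flipping Y the toolpath is (254.044,76.284) → (237.832,80.087) → (220.745,82.871) → (202.784,84.636) → (183.949,85.382) → (164.239,85.108).

; Generated by LaserGRBL
G21
G90
G0 X271.616 Y129.447
M3 S807
G1 X268.974 Y137.579 F962
G1 X262.056 Y142.605
G1 X253.506 Y142.605
G1 X246.588 Y137.579
G1 X243.946 Y129.447
G1 X246.588 Y121.315
G1 X253.506 Y116.289
G1 X262.056 Y116.289
G1 X268.974 Y121.315
G1 X271.616 Y129.447
M5
G0 X151.550 Y185.379
M3 S264
G1 X150.892 Y191.926 F3030
G1 X147.526 Y184.220
G1 X145.126 Y167.844
G1 X147.368 Y148.385
G1 X157.925 Y131.427
M5
G0 X163.160 Y74.958
M3 S807
G1 X156.618 Y83.989 F962
G1 X155.551 Y97.998
G1 X158.323 Y113.425
G1 X163.297 Y126.706
G1 X168.836 Y134.280
M5
G0 X31.781 Y166.224
M3 S264
G1 X117.459 Y166.224 F3030
G1 X117.459 Y84.131
G1 X31.781 Y84.131
G1 X31.781 Y166.224
M5
G0 X254.044 Y76.284
M3 S807
G1 X237.832 Y80.087 F962
G1 X220.745 Y82.871
G1 X202.784 Y84.636
G1 X183.949 Y85.382
G1 X164.239 Y85.108
M5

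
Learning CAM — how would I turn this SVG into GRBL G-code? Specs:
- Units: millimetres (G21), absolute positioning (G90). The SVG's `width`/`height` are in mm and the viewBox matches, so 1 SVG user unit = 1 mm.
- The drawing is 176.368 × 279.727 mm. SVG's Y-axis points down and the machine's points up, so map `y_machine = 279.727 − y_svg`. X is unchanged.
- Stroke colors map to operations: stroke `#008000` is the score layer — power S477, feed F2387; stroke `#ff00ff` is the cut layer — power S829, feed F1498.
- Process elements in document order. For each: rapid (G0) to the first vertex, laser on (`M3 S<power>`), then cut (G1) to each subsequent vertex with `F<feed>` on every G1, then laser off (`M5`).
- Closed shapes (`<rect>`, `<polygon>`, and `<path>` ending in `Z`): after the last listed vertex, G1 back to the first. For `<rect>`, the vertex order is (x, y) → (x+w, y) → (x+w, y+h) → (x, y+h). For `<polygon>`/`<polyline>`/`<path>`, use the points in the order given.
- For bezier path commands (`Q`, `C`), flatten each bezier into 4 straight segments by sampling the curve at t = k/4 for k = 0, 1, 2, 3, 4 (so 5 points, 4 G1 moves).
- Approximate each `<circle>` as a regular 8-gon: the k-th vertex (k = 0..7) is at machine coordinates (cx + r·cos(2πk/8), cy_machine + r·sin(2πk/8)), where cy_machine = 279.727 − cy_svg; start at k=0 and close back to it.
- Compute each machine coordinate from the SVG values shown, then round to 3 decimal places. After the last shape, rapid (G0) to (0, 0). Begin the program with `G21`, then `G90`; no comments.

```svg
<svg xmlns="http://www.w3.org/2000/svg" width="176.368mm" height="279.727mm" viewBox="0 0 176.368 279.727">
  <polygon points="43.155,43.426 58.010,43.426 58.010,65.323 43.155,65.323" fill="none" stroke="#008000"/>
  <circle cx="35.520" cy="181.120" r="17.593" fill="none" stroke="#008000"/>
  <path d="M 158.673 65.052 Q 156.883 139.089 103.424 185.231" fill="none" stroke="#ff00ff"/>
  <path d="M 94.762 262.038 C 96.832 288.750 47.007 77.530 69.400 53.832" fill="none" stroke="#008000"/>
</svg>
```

1 u = 1 mm; y_m = 279.727 − y.

[1] `<polygon>` rectangle, #008000→score S477 F2387: (43.155,236.301) → (58.010,236.301) → (58.010,214.404) → (43.155,214.404) → (43.155,236.301) (closed)

[2] `<circle>` circle, #008000→score S477 F2387: (53.113,98.607) → (47.960,111.047) → (35.520,116.200) → (23.080,111.047) → (17.927,98.607) → (23.080,86.167) → (35.520,81.014) → (47.960,86.167) → (53.113,98.607) (closed)

[3] `<path>` quadratic bezier, #ff00ff→cut S829 F1498: (158.673,214.675) → (154.549,179.400) → (143.966,147.612) → (126.924,119.310) → (103.424,94.496)

[4] `<path>` cubic bezier, #008000→score S477 F2387: (94.762,17.689) → (88.523,35.620) → (74.460,102.888) → (64.207,179.609) → (69.400,225.895)

G21
G90
G0 X43.155 Y236.301
M3 S477
G1 X58.010 Y236.301 F2387
G1 X58.010 Y214.404 F2387
G1 X43.155 Y214.404 F2387
G1 X43.155 Y236.301 F2387
M5
G0 X53.113 Y98.607
M3 S477
G1 X47.960 Y111.047 F2387
G1 X35.520 Y116.200 F2387
G1 X23.080 Y111.047 F2387
G1 X17.927 Y98.607 F2387
G1 X23.080 Y86.167 F2387
G1 X35.520 Y81.014 F2387
G1 X47.960 Y86.167 F2387
G1 X53.113 Y98.607 F2387
M5
G0 X158.673 Y214.675
M3 S829
G1 X154.549 Y179.400 F1498
G1 X143.966 Y147.612 F1498
G1 X126.924 Y119.310 F1498
G1 X103.424 Y94.496 F1498
M5
G0 X94.762 Y17.689
M3 S477
G1 X88.523 Y35.620 F2387
G1 X74.460 Y102.888 F2387
G1 X64.207 Y179.609 F2387
G1 X69.400 Y225.895 F2387
M5
G0 X0.000 Y0.000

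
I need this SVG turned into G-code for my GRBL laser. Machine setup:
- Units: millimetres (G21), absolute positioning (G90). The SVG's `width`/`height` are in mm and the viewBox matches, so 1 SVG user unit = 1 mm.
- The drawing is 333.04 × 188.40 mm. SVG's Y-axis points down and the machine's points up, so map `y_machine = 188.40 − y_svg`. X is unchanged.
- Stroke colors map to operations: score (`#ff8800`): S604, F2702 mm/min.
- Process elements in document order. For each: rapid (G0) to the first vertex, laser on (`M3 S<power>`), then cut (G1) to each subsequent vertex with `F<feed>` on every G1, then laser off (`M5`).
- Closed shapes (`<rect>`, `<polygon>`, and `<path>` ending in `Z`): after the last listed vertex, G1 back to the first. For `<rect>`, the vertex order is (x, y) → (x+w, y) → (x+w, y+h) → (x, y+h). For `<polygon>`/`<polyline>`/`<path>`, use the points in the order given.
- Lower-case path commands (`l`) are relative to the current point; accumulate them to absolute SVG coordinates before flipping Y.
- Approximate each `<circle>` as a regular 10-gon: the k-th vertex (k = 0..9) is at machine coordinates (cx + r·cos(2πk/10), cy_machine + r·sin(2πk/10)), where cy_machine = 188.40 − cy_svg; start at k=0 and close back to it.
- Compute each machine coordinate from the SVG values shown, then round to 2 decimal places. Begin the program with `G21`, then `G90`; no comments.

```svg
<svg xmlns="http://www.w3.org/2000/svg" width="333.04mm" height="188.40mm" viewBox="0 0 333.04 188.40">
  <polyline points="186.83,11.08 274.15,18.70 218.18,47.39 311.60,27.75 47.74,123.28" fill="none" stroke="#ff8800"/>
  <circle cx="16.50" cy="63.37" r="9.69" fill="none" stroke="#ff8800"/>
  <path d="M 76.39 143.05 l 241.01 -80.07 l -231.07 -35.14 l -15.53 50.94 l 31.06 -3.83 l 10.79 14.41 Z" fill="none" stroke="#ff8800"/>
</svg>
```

G21
G90
G0 X186.83 Y177.32
M3 S604
G1 X274.15 Y169.70 F2702
G1 X218.18 Y141.01 F2702
G1 X311.60 Y160.65 F2702
G1 X47.74 Y65.12 F2702
M5
G0 X26.19 Y125.03
M3 S604
G1 X24.34 Y130.73 F2702
G1 X19.49 Y134.25 F2702
G1 X13.51 Y134.25 F2702
G1 X8.66 Y130.73 F2702
G1 X6.81 Y125.03 F2702
G1 X8.66 Y119.33 F2702
G1 X13.51 Y115.81 F2702
G1 X19.49 Y115.81 F2702
G1 X24.34 Y119.33 F2702
G1 X26.19 Y125.03 F2702
M5
G0 X76.39 Y45.35
M3 S604
G1 X317.40 Y125.42 F2702
G1 X86.33 Y160.56 F2702
G1 X70.80 Y109.62 F2702
G1 X101.86 Y113.45 F2702
G1 X112.65 Y99.04 F2702
G1 X76.39 Y45.35 F2702
M5

1 u = 1 mm; y_m = 188.40 − y.

[1] `<polyline>` open polyline, #ff8800→score S604 F2702: (186.83,177.32) → (274.15,169.70) → (218.18,141.01) → (311.60,160.65) → (47.74,65.12)

[2] `<circle>` circle, #ff8800→score S604 F2702: (26.19,125.03) → (24.34,130.73) → (19.49,134.25) → (13.51,134.25) → (8.66,130.73) → (6.81,125.03) → (8.66,119.33) → (13.51,115.81) → (19.49,115.81) → (24.34,119.33) → (26.19,125.03) (closed)

[3] `<path>` closed polygon, #ff8800→score S604 F2702: (76.39,45.35) → (317.40,125.42) → (86.33,160.56) → (70.80,109.62) → (101.86,113.45) → (112.65,99.04) → (76.39,45.35) (closed)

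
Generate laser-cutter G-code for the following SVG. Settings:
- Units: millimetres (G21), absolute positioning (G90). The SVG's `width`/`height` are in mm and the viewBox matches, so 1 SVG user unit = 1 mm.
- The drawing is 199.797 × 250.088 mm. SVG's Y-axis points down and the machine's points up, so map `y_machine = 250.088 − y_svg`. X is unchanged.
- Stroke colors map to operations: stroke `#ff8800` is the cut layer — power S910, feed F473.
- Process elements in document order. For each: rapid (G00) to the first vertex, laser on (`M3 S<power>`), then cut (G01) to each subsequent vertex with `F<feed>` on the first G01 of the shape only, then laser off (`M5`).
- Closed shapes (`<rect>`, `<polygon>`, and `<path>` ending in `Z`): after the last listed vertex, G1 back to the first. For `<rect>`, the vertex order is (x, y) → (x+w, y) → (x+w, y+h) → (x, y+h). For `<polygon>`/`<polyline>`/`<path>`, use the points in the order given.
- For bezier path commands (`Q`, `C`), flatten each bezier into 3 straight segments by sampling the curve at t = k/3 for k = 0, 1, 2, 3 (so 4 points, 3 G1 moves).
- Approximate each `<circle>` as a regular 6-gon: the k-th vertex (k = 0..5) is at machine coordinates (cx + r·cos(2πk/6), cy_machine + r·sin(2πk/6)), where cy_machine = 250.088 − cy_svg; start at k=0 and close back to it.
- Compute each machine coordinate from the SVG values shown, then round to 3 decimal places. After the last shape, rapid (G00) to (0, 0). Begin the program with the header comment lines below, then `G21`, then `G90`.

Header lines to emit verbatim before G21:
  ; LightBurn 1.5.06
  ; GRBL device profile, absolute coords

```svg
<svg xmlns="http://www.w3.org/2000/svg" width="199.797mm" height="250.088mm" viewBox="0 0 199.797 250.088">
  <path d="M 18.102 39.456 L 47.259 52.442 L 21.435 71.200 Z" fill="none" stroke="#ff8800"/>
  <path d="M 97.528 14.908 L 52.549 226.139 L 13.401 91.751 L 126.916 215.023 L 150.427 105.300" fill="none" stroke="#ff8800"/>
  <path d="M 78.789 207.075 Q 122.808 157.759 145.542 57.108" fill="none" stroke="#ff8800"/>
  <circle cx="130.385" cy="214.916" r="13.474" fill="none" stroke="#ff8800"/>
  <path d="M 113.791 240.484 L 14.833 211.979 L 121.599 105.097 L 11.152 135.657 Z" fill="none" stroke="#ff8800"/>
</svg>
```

; LightBurn 1.5.06
; GRBL device profile, absolute coords
G21
G90
G00 X18.102 Y210.632
M3 S910
G01 X47.259 Y197.646 F473
G01 X21.435 Y178.888
G01 X18.102 Y210.632
M5
G00 X97.528 Y235.180
M3 S910
G01 X52.549 Y23.949 F473
G01 X13.401 Y158.337
G01 X126.916 Y35.065
G01 X150.427 Y144.788
M5
G00 X78.789 Y43.013
M3 S910
G01 X105.770 Y81.594 F473
G01 X128.021 Y131.583
G01 X145.542 Y192.980
M5
G00 X143.859 Y35.172
M3 S910
G01 X137.122 Y46.841 F473
G01 X123.648 Y46.841
G01 X116.911 Y35.172
G01 X123.648 Y23.503
G01 X137.122 Y23.503
G01 X143.859 Y35.172
M5
G00 X113.791 Y9.604
M3 S910
G01 X14.833 Y38.109 F473
G01 X121.599 Y144.991
G01 X11.152 Y114.431
G01 X113.791 Y9.604
M5
G00 X0.000 Y0.000

viewBox `0 0 199.797 250.088` with mm width/height → 1 unit = 1 mm. Flip: y_m = 250.088 − y_svg.

**Shape 1** — `<path>` regular polygon, stroke `#ff8800` → cut (S910, F473). Machine vertices: (18.102,210.632) → (47.259,197.646) → (21.435,178.888) → (18.102,210.632). Closed: final G1 returns to the first vertex.

**Shape 2** — `<path>` open polyline, stroke `#ff8800` → cut (S910, F473). Machine vertices: (97.528,235.180) → (52.549,23.949) → (13.401,158.337) → (126.916,35.065) → (150.427,144.788). Open path.

**Shape 3** — `<path>` quadratic bezier, stroke `#ff8800` → cut (S910, F473). Control points (SVG): P0=(78.789,207.075), P1=(122.808,157.759), P2=(145.542,57.108); sampled at t=k/3. Machine vertices: (78.789,43.013) → (105.770,81.594) → (128.021,131.583) → (145.542,192.980). Open path.

**Shape 4** — `<circle>` circle, stroke `#ff8800` → cut (S910, F473). Machine vertices: (143.859,35.172) → (137.122,46.841) → (123.648,46.841) → (116.911,35.172) → (123.648,23.503) → (137.122,23.503) → (143.859,35.172). Closed: final G1 returns to the first vertex.

**Shape 5** — `<path>` closed polygon, stroke `#ff8800` → cut (S910, F473). Machine vertices: (113.791,9.604) → (14.833,38.109) → (121.599,144.991) → (11.152,114.431) → (113.791,9.604). Closed: final G1 returns to the first vertex.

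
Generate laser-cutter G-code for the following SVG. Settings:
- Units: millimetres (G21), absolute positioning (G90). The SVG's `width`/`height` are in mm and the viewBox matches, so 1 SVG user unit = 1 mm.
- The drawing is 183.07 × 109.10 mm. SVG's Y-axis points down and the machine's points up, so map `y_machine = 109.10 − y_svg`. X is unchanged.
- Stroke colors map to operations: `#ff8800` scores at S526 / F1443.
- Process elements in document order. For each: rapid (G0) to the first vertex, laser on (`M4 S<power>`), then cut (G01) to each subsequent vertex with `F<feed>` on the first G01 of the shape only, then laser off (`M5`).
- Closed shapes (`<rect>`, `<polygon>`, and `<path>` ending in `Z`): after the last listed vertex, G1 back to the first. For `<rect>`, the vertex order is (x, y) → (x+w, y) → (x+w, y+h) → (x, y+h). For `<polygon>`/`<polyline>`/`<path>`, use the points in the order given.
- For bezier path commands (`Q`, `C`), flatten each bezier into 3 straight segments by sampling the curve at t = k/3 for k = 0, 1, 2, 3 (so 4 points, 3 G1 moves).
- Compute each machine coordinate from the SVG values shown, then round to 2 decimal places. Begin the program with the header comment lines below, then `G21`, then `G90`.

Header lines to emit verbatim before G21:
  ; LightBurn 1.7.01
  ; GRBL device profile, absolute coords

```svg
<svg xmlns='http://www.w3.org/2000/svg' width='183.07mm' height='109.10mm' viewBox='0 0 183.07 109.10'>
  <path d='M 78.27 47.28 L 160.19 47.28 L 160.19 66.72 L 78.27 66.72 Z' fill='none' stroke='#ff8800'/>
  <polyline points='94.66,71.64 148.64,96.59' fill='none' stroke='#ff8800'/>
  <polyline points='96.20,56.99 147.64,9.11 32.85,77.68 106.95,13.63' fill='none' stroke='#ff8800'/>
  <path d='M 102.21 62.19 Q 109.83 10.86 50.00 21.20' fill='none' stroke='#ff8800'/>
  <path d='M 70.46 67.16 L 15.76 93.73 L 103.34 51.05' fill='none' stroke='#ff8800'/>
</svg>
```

; LightBurn 1.7.01
; GRBL device profile, absolute coords
G21
G90
G0 X78.27 Y61.82
M4 S526
G01 X160.19 Y61.82 F1443
G01 X160.19 Y42.38
G01 X78.27 Y42.38
G01 X78.27 Y61.82
M5
G0 X94.66 Y37.46
M4 S526
G01 X148.64 Y12.51 F1443
M5
G0 X96.20 Y52.11
M4 S526
G01 X147.64 Y99.99 F1443
G01 X32.85 Y31.42
G01 X106.95 Y95.47
M5
G0 X102.21 Y46.91
M4 S526
G01 X99.80 Y74.28 F1443
G01 X82.39 Y87.94
G01 X50.00 Y87.90
M5
G0 X70.46 Y41.94
M4 S526
G01 X15.76 Y15.37 F1443
G01 X103.34 Y58.05
M5

Since the viewBox matches the mm dimensions, user units are millimetres directly. The only transform is the Y-flip y_m = 109.10 − y_svg.

Shape 1 is a rectangle drawn with `<path>`. Its stroke #ff8800 means score at S526, F1443. After flipping Y the toolpath is (78.27,61.82) → (160.19,61.82) → (160.19,42.38) → (78.27,42.38) → (78.27,61.82), returning to the start.

Shape 2 is a line segment drawn with `<polyline>`. Its stroke #ff8800 means score at S526, F1443. After flipping Y the toolpath is (94.66,37.46) → (148.64,12.51).

Shape 3 is a open polyline drawn with `<polyline>`. Its stroke #ff8800 means score at S526, F1443. After flipping Y the toolpath is (96.20,52.11) → (147.64,99.99) → (32.85,31.42) → (106.95,95.47).

Shape 4 is a quadratic bezier drawn with `<path>`. Its stroke #ff8800 means score at S526, F1443. After flipping Y the toolpath is (102.21,46.91) → (99.80,74.28) → (82.39,87.94) → (50.00,87.90).

Shape 5 is a open polyline drawn with `<path>`. Its stroke #ff8800 means score at S526, F1443. After flipping Y the toolpath is (70.46,41.94) → (15.76,15.37) → (103.34,58.05).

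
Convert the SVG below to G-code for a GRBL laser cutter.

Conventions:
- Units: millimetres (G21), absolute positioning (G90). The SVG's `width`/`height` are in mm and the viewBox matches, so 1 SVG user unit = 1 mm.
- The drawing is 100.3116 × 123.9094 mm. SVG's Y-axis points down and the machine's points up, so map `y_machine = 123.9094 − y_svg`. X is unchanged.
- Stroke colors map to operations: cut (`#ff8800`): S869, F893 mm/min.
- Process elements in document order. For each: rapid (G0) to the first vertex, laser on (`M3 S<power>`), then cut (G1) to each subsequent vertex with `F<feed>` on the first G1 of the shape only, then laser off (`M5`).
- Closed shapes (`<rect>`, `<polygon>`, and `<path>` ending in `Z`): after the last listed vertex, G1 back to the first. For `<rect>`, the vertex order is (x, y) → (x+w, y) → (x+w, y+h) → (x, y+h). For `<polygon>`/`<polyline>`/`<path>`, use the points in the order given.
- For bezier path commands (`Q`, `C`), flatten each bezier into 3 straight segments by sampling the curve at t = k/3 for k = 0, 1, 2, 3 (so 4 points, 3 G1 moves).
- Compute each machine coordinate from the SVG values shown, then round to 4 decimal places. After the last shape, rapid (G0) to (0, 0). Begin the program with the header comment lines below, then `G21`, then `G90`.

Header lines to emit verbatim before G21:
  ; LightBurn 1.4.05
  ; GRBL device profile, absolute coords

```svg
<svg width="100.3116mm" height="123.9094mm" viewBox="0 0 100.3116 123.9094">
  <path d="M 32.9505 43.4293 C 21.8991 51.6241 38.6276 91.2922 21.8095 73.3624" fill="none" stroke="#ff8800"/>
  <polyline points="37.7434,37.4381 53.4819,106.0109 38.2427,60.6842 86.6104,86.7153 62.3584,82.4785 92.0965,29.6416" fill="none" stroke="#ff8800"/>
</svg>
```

Since the viewBox matches the mm dimensions, user units are millimetres directly. The only transform is the Y-flip y_m = 123.9094 − y_svg.

Shape 1 is a cubic bezier drawn with `<path>`. Its stroke #ff8800 means cut at S869, F893. After flipping Y the toolpath is (32.9505,80.4801) → (28.8877,65.0931) → (29.7168,48.5176) → (21.8095,50.5470).

Shape 2 is a open polyline drawn with `<polyline>`. Its stroke #ff8800 means cut at S869, F893. After flipping Y the toolpath is (37.7434,86.4713) → (53.4819,17.8985) → (38.2427,63.2252) → (86.6104,37.1941) → (62.3584,41.4309) → (92.0965,94.2678).

; LightBurn 1.4.05
; GRBL device profile, absolute coords
G21
G90
G0 X32.9505 Y80.4801
M3 S869
G1 X28.8877 Y65.0931 F893
G1 X29.7168 Y48.5176
G1 X21.8095 Y50.5470
M5
G0 X37.7434 Y86.4713
M3 S869
G1 X53.4819 Y17.8985 F893
G1 X38.2427 Y63.2252
G1 X86.6104 Y37.1941
G1 X62.3584 Y41.4309
G1 X92.0965 Y94.2678
M5
G0 X0.0000 Y0.0000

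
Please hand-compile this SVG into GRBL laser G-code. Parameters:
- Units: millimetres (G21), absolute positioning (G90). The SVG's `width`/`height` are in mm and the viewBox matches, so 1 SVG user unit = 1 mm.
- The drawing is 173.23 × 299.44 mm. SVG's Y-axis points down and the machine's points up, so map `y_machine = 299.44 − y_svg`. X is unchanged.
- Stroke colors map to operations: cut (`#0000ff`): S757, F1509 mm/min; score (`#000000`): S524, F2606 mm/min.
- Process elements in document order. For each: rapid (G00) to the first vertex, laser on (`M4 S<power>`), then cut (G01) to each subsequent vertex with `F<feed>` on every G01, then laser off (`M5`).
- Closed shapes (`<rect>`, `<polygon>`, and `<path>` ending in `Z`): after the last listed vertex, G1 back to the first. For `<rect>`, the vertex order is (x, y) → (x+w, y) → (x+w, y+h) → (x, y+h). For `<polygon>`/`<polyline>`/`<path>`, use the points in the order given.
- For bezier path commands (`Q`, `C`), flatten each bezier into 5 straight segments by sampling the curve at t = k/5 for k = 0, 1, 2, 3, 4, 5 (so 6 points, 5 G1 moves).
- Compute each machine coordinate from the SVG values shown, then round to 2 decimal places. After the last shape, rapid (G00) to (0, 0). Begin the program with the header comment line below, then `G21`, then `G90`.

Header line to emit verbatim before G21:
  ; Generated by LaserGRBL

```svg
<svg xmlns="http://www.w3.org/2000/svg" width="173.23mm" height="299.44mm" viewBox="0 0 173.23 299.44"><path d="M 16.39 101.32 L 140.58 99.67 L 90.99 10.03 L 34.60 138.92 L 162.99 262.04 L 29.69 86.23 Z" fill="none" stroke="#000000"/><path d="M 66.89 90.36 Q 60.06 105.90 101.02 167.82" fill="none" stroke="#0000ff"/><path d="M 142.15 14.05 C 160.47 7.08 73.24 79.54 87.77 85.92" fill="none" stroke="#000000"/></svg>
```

; Generated by LaserGRBL
G21
G90
G00 X16.39 Y198.12
M4 S524
G01 X140.58 Y199.77 F2606
G01 X90.99 Y289.41 F2606
G01 X34.60 Y160.52 F2606
G01 X162.99 Y37.40 F2606
G01 X29.69 Y213.21 F2606
G01 X16.39 Y198.12 F2606
M5
G00 X66.89 Y209.08
M4 S757
G01 X66.07 Y201.01 F1509
G01 X69.07 Y189.23 F1509
G01 X75.90 Y173.74 F1509
G01 X86.55 Y154.53 F1509
G01 X101.02 Y131.62 F1509
M5
G00 X142.15 Y285.39
M4 S524
G01 X142.13 Y281.20 F2606
G01 X126.74 Y264.94 F2606
G01 X105.91 Y243.58 F2606
G01 X89.60 Y224.11 F2606
G01 X87.77 Y213.52 F2606
M5
G00 X0.00 Y0.00

1 u = 1 mm; y_m = 299.44 − y.

[1] `<path>` closed polygon, #000000→score S524 F2606: (16.39,198.12) → (140.58,199.77) → (90.99,289.41) → (34.60,160.52) → (162.99,37.40) → (29.69,213.21) → (16.39,198.12) (closed)

[2] `<path>` quadratic bezier, #0000ff→cut S757 F1509: (66.89,209.08) → (66.07,201.01) → (69.07,189.23) → (75.90,173.74) → (86.55,154.53) → (101.02,131.62)

[3] `<path>` cubic bezier, #000000→score S524 F2606: (142.15,285.39) → (142.13,281.20) → (126.74,264.94) → (105.91,243.58) → (89.60,224.11) → (87.77,213.52)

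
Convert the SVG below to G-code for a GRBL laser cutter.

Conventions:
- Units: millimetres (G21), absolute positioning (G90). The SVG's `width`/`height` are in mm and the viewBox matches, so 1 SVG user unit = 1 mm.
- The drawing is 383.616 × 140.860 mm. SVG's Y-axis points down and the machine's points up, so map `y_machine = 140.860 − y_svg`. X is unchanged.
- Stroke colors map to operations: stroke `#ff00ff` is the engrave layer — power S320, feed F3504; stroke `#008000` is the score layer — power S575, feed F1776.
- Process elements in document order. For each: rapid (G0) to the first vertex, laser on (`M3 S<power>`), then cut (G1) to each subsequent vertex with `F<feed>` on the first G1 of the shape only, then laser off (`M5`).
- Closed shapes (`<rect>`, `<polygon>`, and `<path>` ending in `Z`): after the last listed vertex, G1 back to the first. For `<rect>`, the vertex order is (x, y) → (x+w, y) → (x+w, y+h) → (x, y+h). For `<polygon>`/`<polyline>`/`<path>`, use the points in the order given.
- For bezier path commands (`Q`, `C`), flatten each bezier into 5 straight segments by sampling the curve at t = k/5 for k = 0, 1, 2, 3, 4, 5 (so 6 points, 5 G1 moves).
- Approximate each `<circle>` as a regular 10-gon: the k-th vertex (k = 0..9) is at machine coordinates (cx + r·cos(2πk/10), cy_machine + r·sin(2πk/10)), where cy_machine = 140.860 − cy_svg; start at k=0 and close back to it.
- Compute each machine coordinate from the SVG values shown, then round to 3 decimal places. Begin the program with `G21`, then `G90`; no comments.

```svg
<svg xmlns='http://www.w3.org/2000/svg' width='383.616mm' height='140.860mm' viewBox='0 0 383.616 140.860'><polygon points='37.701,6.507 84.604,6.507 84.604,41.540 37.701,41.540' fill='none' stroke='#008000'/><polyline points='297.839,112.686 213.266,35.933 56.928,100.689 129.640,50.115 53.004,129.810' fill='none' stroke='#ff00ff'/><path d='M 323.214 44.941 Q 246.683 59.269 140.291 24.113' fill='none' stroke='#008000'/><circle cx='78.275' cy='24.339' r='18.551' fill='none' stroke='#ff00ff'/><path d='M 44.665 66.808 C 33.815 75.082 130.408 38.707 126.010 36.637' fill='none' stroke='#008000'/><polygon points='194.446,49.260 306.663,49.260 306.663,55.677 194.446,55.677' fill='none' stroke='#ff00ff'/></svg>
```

1 u = 1 mm; y_m = 140.860 − y.

[1] `<polygon>` rectangle, #008000→score S575 F1776: (37.701,134.353) → (84.604,134.353) → (84.604,99.320) → (37.701,99.320) → (37.701,134.353) (closed)

[2] `<polyline>` open polyline, #ff00ff→engrave S320 F3504: (297.839,28.174) → (213.266,104.927) → (56.928,40.171) → (129.640,90.745) → (53.004,11.050)

[3] `<path>` quadratic bezier, #008000→score S575 F1776: (323.214,95.919) → (291.407,92.167) → (257.211,92.374) → (220.627,96.540) → (181.653,104.664) → (140.291,116.747)

[4] `<circle>` circle, #ff00ff→engrave S320 F3504: (96.826,116.521) → (93.283,127.425) → (84.008,134.164) → (72.542,134.164) → (63.267,127.425) → (59.724,116.521) → (63.267,105.617) → (72.542,98.878) → (84.008,98.878) → (93.283,105.617) → (96.826,116.521) (closed)

[5] `<path>` cubic bezier, #008000→score S575 F1776: (44.665,74.052) → (49.381,73.814) → (69.878,80.502) → (96.152,90.326) → (118.197,99.496) → (126.010,104.223)

[6] `<polygon>` rectangle, #ff00ff→engrave S320 F3504: (194.446,91.600) → (306.663,91.600) → (306.663,85.183) → (194.446,85.183) → (194.446,91.600) (closed)

G21
G90
G0 X37.701 Y134.353
M3 S575
G1 X84.604 Y134.353 F1776
G1 X84.604 Y99.320
G1 X37.701 Y99.320
G1 X37.701 Y134.353
M5
G0 X297.839 Y28.174
M3 S320
G1 X213.266 Y104.927 F3504
G1 X56.928 Y40.171
G1 X129.640 Y90.745
G1 X53.004 Y11.050
M5
G0 X323.214 Y95.919
M3 S575
G1 X291.407 Y92.167 F1776
G1 X257.211 Y92.374
G1 X220.627 Y96.540
G1 X181.653 Y104.664
G1 X140.291 Y116.747
M5
G0 X96.826 Y116.521
M3 S320
G1 X93.283 Y127.425 F3504
G1 X84.008 Y134.164
G1 X72.542 Y134.164
G1 X63.267 Y127.425
G1 X59.724 Y116.521
G1 X63.267 Y105.617
G1 X72.542 Y98.878
G1 X84.008 Y98.878
G1 X93.283 Y105.617
G1 X96.826 Y116.521
M5
G0 X44.665 Y74.052
M3 S575
G1 X49.381 Y73.814 F1776
G1 X69.878 Y80.502
G1 X96.152 Y90.326
G1 X118.197 Y99.496
G1 X126.010 Y104.223
M5
G0 X194.446 Y91.600
M3 S320
G1 X306.663 Y91.600 F3504
G1 X306.663 Y85.183
G1 X194.446 Y85.183
G1 X194.446 Y91.600
M5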